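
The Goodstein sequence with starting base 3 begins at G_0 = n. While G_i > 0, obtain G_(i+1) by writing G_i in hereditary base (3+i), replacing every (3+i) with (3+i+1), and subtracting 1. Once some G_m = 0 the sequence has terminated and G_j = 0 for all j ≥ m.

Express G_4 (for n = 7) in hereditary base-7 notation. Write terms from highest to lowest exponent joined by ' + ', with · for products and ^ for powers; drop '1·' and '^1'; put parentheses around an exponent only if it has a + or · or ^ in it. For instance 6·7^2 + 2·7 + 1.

7 + 2

step 0: 7 = 2·3 + 1; sub 4 for 3: 2·4 + 1; = 9; G_1 = 9−1 = 8
step 1: 8 = 2·4; sub 5 for 4: 2·5; = 10; G_2 = 10−1 = 9
step 2: 9 = 5 + 4; sub 6 for 5: 6 + 4; = 10; G_3 = 10−1 = 9
step 3: 9 = 6 + 3; sub 7 for 6: 7 + 3; = 10; G_4 = 10−1 = 9
step 4: 9 = 7 + 2; sub 8 for 7: 8 + 2; = 10; G_5 = 10−1 = 9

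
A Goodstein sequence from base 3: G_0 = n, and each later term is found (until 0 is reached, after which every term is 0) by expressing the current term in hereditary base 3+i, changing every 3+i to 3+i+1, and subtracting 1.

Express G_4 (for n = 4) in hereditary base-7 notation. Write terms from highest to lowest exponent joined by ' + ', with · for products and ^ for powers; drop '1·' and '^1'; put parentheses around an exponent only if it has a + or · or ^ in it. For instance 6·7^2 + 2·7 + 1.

i=0: 4 = 3 + 1 (b=3); 3→4: 4 + 1 = 5; 5−1 = 4
i=1: 4 = 4 (b=4); 4→5: 5 = 5; 5−1 = 4
i=2: 4 = 4 (b=5); 5→6: 4 = 4; 4−1 = 3
i=3: 3 = 3 (b=6); 6→7: 3 = 3; 3−1 = 2
i=4: 2 = 2 (b=7); 7→8: 2 = 2; 2−1 = 1

2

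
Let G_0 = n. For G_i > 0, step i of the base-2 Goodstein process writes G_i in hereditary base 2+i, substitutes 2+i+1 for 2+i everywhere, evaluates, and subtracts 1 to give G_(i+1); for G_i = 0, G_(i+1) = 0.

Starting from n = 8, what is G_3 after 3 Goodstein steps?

i=0: 8 = 2^(2 + 1) (b=2); 2→3: 3^(3 + 1) = 81; 81−1 = 80
i=1: 80 = 2·3^3 + 2·3^2 + 2·3 + 2 (b=3); 3→4: 2·4^4 + 2·4^2 + 2·4 + 2 = 554; 554−1 = 553
i=2: 553 = 2·4^4 + 2·4^2 + 2·4 + 1 (b=4); 4→5: 2·5^5 + 2·5^2 + 2·5 + 1 = 6311; 6311−1 = 6310

6310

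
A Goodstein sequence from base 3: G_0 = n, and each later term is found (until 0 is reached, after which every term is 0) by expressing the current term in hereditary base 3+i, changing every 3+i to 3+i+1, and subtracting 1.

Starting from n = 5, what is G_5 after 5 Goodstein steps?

step 0: 5 = 3 + 2; sub 4 for 3: 4 + 2; = 6; G_1 = 6−1 = 5
step 1: 5 = 4 + 1; sub 5 for 4: 5 + 1; = 6; G_2 = 6−1 = 5
step 2: 5 = 5; sub 6 for 5: 6; = 6; G_3 = 6−1 = 5
step 3: 5 = 5; sub 7 for 6: 5; = 5; G_4 = 5−1 = 4
step 4: 4 = 4; sub 8 for 7: 4; = 4; G_5 = 4−1 = 3
step 5: 3 = 3; sub 9 for 8: 3; = 3; G_6 = 3−1 = 2

3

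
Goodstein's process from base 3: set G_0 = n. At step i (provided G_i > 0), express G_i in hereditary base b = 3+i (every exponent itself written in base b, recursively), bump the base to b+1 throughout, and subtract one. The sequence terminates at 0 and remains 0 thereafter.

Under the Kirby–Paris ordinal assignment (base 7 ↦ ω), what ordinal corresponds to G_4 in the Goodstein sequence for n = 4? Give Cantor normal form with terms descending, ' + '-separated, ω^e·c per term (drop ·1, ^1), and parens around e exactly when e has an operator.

(0) 4|_3 = 3 + 1 ↦ 4 + 1|_4 = 5 ⇒ 4
(1) 4|_4 = 4 ↦ 5|_5 = 5 ⇒ 4
(2) 4|_5 = 4 ↦ 4|_6 = 4 ⇒ 3
(3) 3|_6 = 3 ↦ 3|_7 = 3 ⇒ 2
(4) 2|_7 = 2 ↦ 2|_8 = 2 ⇒ 1

2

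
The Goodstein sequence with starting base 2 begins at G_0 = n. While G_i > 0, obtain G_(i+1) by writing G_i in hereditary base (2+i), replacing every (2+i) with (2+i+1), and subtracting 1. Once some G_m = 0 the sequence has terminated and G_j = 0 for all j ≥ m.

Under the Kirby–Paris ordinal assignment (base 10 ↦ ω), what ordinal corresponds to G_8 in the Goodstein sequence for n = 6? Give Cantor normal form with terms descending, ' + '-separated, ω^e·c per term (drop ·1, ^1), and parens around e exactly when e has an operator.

6 —HB2→ 2^2 + 2 —bump→ 3^3 + 3 = 30 —(−1)→ 29
29 —HB3→ 3^3 + 2 —bump→ 4^4 + 2 = 258 —(−1)→ 257
257 —HB4→ 4^4 + 1 —bump→ 5^5 + 1 = 3126 —(−1)→ 3125
3125 —HB5→ 5^5 —bump→ 6^6 = 46656 —(−1)→ 46655
46655 —HB6→ 5·6^5 + 5·6^4 + 5·6^3 + 5·6^2 + 5·6 + 5 —bump→ 5·7^5 + 5·7^4 + 5·7^3 + 5·7^2 + 5·7 + 5 = 98040 —(−1)→ 98039
98039 —HB7→ 5·7^5 + 5·7^4 + 5·7^3 + 5·7^2 + 5·7 + 4 —bump→ 5·8^5 + 5·8^4 + 5·8^3 + 5·8^2 + 5·8 + 4 = 187244 —(−1)→ 187243
187243 —HB8→ 5·8^5 + 5·8^4 + 5·8^3 + 5·8^2 + 5·8 + 3 —bump→ 5·9^5 + 5·9^4 + 5·9^3 + 5·9^2 + 5·9 + 3 = 332148 —(−1)→ 332147
332147 —HB9→ 5·9^5 + 5·9^4 + 5·9^3 + 5·9^2 + 5·9 + 2 —bump→ 5·10^5 + 5·10^4 + 5·10^3 + 5·10^2 + 5·10 + 2 = 555552 —(−1)→ 555551
555551 —HB10→ 5·10^5 + 5·10^4 + 5·10^3 + 5·10^2 + 5·10 + 1 —bump→ 5·11^5 + 5·11^4 + 5·11^3 + 5·11^2 + 5·11 + 1 = 885776 —(−1)→ 885775

ω^5·5 + ω^4·5 + ω^3·5 + ω^2·5 + ω·5 + 1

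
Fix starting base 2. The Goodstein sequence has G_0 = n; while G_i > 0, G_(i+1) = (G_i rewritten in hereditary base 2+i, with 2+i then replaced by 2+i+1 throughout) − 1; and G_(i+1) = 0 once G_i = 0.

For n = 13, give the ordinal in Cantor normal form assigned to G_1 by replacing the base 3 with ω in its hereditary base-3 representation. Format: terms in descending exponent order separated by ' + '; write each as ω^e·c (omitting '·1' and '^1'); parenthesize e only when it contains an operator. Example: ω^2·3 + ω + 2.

base 2: 13 = 2^(2 + 1) + 2^2 + 1; at 3: 3^(3 + 1) + 3^3 + 1 = 109; next = 108
base 3: 108 = 3^(3 + 1) + 3^3; at 4: 4^(4 + 1) + 4^4 = 1280; next = 1279

ω^(ω + 1) + ω^ω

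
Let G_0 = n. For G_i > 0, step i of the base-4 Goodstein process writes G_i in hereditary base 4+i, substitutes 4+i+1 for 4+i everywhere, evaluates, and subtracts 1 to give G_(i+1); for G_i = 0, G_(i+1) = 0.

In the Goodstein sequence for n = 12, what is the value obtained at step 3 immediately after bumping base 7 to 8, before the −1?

G_0=12  [base 4] 3·4  →[4↦5]→  3·5 = 15  −1 ⇒ G_1=14
G_1=14  [base 5] 2·5 + 4  →[5↦6]→  2·6 + 4 = 16  −1 ⇒ G_2=15
G_2=15  [base 6] 2·6 + 3  →[6↦7]→  2·7 + 3 = 17  −1 ⇒ G_3=16
G_3=16  [base 7] 2·7 + 2  →[7↦8]→  2·8 + 2 = 18  −1 ⇒ G_4=17

18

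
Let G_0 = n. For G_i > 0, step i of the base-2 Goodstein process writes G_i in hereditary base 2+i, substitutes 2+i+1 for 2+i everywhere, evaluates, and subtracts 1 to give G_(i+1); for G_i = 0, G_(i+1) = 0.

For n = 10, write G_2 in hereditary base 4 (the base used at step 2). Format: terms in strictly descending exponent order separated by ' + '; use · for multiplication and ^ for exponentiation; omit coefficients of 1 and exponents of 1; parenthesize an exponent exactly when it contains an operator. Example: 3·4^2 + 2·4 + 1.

step 0: 10 = 2^(2 + 1) + 2; sub 3 for 2: 3^(3 + 1) + 3; = 84; G_1 = 84−1 = 83
step 1: 83 = 3^(3 + 1) + 2; sub 4 for 3: 4^(4 + 1) + 2; = 1026; G_2 = 1026−1 = 1025
step 2: 1025 = 4^(4 + 1) + 1; sub 5 for 4: 5^(5 + 1) + 1; = 15626; G_3 = 15626−1 = 15625

4^(4 + 1) + 1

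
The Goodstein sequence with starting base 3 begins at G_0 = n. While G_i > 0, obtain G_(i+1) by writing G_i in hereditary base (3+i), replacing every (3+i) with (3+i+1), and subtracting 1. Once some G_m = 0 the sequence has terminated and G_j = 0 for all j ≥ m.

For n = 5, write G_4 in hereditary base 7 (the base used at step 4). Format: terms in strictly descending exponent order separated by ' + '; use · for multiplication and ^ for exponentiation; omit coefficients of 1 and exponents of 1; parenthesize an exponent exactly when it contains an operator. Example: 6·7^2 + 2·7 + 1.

5 —HB3→ 3 + 2 —bump→ 4 + 2 = 6 —(−1)→ 5
5 —HB4→ 4 + 1 —bump→ 5 + 1 = 6 —(−1)→ 5
5 —HB5→ 5 —bump→ 6 = 6 —(−1)→ 5
5 —HB6→ 5 —bump→ 5 = 5 —(−1)→ 4
4 —HB7→ 4 —bump→ 4 = 4 —(−1)→ 3

4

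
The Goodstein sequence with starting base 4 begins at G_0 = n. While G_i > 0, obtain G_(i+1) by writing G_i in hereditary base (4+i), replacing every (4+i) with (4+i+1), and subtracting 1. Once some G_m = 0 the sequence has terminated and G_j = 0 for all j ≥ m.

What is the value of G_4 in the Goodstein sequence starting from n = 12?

G_0 = 12. HB_4(12) = 3·4. Bump = 15. G_1 = 14.
G_1 = 14. HB_5(14) = 2·5 + 4. Bump = 16. G_2 = 15.
G_2 = 15. HB_6(15) = 2·6 + 3. Bump = 17. G_3 = 16.
G_3 = 16. HB_7(16) = 2·7 + 2. Bump = 18. G_4 = 17.
G_4 = 17. HB_8(17) = 2·8 + 1. Bump = 19. G_5 = 18.

17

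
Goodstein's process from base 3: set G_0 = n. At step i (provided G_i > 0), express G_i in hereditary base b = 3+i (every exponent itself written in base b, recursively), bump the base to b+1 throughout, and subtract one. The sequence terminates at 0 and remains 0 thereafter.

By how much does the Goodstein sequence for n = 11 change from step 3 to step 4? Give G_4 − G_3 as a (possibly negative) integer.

4

G_0=11  [base 3] 3^2 + 2  →[3↦4]→  4^2 + 2 = 18  −1 ⇒ G_1=17
G_1=17  [base 4] 4^2 + 1  →[4↦5]→  5^2 + 1 = 26  −1 ⇒ G_2=25
G_2=25  [base 5] 5^2  →[5↦6]→  6^2 = 36  −1 ⇒ G_3=35
G_3=35  [base 6] 5·6 + 5  →[6↦7]→  5·7 + 5 = 40  −1 ⇒ G_4=39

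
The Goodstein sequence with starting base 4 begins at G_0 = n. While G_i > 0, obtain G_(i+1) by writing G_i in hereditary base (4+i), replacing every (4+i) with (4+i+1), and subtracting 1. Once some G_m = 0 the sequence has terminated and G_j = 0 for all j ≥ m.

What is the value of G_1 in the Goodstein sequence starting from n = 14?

16

(0) 14|_4 = 3·4 + 2 ↦ 3·5 + 2|_5 = 17 ⇒ 16
(1) 16|_5 = 3·5 + 1 ↦ 3·6 + 1|_6 = 19 ⇒ 18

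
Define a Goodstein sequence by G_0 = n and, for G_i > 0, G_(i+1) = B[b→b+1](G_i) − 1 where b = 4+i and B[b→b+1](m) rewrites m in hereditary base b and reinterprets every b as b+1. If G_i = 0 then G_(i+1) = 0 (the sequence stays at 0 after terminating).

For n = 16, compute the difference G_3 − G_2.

i=0: 16 = 4^2 (b=4); 4→5: 5^2 = 25; 25−1 = 24
i=1: 24 = 4·5 + 4 (b=5); 5→6: 4·6 + 4 = 28; 28−1 = 27
i=2: 27 = 4·6 + 3 (b=6); 6→7: 4·7 + 3 = 31; 31−1 = 30

3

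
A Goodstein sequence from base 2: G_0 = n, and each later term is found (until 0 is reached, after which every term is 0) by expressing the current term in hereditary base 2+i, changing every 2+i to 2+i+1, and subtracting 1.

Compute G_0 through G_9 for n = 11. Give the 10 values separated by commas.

11, 84, 1027, 15627, 279937, 5764801, 134217727, 2749609302, 70077777775, 1997331745490

G_0=11  [base 2] 2^(2 + 1) + 2 + 1  →[2↦3]→  3^(3 + 1) + 3 + 1 = 85  −1 ⇒ G_1=84
G_1=84  [base 3] 3^(3 + 1) + 3  →[3↦4]→  4^(4 + 1) + 4 = 1028  −1 ⇒ G_2=1027
G_2=1027  [base 4] 4^(4 + 1) + 3  →[4↦5]→  5^(5 + 1) + 3 = 15628  −1 ⇒ G_3=15627
G_3=15627  [base 5] 5^(5 + 1) + 2  →[5↦6]→  6^(6 + 1) + 2 = 279938  −1 ⇒ G_4=279937
G_4=279937  [base 6] 6^(6 + 1) + 1  →[6↦7]→  7^(7 + 1) + 1 = 5764802  −1 ⇒ G_5=5764801
G_5=5764801  [base 7] 7^(7 + 1)  →[7↦8]→  8^(8 + 1) = 134217728  −1 ⇒ G_6=134217727
G_6=134217727  [base 8] 7·8^8 + 7·8^7 + 7·8^6 + 7·8^5 + 7·8^4 + 7·8^3 + 7·8^2 + 7·8 + 7  →[8↦9]→  7·9^9 + 7·9^7 + 7·9^6 + 7·9^5 + 7·9^4 + 7·9^3 + 7·9^2 + 7·9 + 7 = 2749609303  −1 ⇒ G_7=2749609302
G_7=2749609302  [base 9] 7·9^9 + 7·9^7 + 7·9^6 + 7·9^5 + 7·9^4 + 7·9^3 + 7·9^2 + 7·9 + 6  →[9↦10]→  7·10^10 + 7·10^7 + 7·10^6 + 7·10^5 + 7·10^4 + 7·10^3 + 7·10^2 + 7·10 + 6 = 70077777776  −1 ⇒ G_8=70077777775
G_8=70077777775  [base 10] 7·10^10 + 7·10^7 + 7·10^6 + 7·10^5 + 7·10^4 + 7·10^3 + 7·10^2 + 7·10 + 5  →[10↦11]→  7·11^11 + 7·11^7 + 7·11^6 + 7·11^5 + 7·11^4 + 7·11^3 + 7·11^2 + 7·11 + 5 = 1997331745491  −1 ⇒ G_9=1997331745490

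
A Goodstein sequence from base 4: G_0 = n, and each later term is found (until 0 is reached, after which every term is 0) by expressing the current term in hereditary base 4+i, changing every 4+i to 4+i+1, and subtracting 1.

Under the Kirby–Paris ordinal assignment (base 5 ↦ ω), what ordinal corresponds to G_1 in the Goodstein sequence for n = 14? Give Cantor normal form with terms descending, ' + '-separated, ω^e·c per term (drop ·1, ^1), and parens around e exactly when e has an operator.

ω·3 + 1

i=0: 14 = 3·4 + 2 (b=4); 4→5: 3·5 + 2 = 17; 17−1 = 16
i=1: 16 = 3·5 + 1 (b=5); 5→6: 3·6 + 1 = 19; 19−1 = 18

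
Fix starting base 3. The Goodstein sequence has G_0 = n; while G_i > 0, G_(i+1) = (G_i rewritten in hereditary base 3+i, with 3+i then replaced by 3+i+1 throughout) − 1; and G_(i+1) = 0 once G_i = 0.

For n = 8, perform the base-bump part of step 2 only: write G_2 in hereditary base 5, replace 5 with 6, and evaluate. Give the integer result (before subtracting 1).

step 0: 8 = 2·3 + 2; sub 4 for 3: 2·4 + 2; = 10; G_1 = 10−1 = 9
step 1: 9 = 2·4 + 1; sub 5 for 4: 2·5 + 1; = 11; G_2 = 11−1 = 10

12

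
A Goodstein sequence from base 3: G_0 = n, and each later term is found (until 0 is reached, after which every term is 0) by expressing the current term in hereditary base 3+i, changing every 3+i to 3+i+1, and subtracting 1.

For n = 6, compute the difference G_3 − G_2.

0

G_0 = 6. HB_3(6) = 2·3. Bump = 8. G_1 = 7.
G_1 = 7. HB_4(7) = 4 + 3. Bump = 8. G_2 = 7.
G_2 = 7. HB_5(7) = 5 + 2. Bump = 8. G_3 = 7.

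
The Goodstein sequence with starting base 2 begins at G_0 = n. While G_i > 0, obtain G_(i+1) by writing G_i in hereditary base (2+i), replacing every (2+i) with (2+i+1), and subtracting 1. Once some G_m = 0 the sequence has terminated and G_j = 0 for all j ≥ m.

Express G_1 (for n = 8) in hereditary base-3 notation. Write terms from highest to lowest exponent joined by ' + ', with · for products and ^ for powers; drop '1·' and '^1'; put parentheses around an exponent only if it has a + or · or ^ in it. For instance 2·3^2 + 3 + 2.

2·3^3 + 2·3^2 + 2·3 + 2

8 —HB2→ 2^(2 + 1) —bump→ 3^(3 + 1) = 81 —(−1)→ 80
80 —HB3→ 2·3^3 + 2·3^2 + 2·3 + 2 —bump→ 2·4^4 + 2·4^2 + 2·4 + 2 = 554 —(−1)→ 553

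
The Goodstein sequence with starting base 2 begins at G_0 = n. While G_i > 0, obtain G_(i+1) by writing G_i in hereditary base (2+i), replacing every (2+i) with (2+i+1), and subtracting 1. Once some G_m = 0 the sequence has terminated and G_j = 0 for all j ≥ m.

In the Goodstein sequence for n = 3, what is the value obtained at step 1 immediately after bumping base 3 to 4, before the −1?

4

(0) 3|_2 = 2 + 1 ↦ 3 + 1|_3 = 4 ⇒ 3
(1) 3|_3 = 3 ↦ 4|_4 = 4 ⇒ 3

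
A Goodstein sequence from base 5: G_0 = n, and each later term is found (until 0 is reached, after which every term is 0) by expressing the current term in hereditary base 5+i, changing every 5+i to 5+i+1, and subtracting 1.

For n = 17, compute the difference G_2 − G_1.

2

i=0: 17 = 3·5 + 2 (b=5); 5→6: 3·6 + 2 = 20; 20−1 = 19
i=1: 19 = 3·6 + 1 (b=6); 6→7: 3·7 + 1 = 22; 22−1 = 21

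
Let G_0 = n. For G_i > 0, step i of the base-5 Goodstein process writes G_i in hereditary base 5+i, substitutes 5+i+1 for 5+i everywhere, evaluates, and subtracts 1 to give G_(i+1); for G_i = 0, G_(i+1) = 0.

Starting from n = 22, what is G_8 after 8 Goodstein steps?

41

(0) 22|_5 = 4·5 + 2 ↦ 4·6 + 2|_6 = 26 ⇒ 25
(1) 25|_6 = 4·6 + 1 ↦ 4·7 + 1|_7 = 29 ⇒ 28
(2) 28|_7 = 4·7 ↦ 4·8|_8 = 32 ⇒ 31
(3) 31|_8 = 3·8 + 7 ↦ 3·9 + 7|_9 = 34 ⇒ 33
(4) 33|_9 = 3·9 + 6 ↦ 3·10 + 6|_10 = 36 ⇒ 35
(5) 35|_10 = 3·10 + 5 ↦ 3·11 + 5|_11 = 38 ⇒ 37
(6) 37|_11 = 3·11 + 4 ↦ 3·12 + 4|_12 = 40 ⇒ 39
(7) 39|_12 = 3·12 + 3 ↦ 3·13 + 3|_13 = 42 ⇒ 41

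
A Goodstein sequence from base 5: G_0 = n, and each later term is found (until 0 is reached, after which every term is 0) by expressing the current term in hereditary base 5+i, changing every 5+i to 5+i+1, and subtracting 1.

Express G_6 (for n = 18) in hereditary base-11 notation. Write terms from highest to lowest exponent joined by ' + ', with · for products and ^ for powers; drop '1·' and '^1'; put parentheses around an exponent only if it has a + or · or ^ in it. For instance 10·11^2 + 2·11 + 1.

(0) 18|_5 = 3·5 + 3 ↦ 3·6 + 3|_6 = 21 ⇒ 20
(1) 20|_6 = 3·6 + 2 ↦ 3·7 + 2|_7 = 23 ⇒ 22
(2) 22|_7 = 3·7 + 1 ↦ 3·8 + 1|_8 = 25 ⇒ 24
(3) 24|_8 = 3·8 ↦ 3·9|_9 = 27 ⇒ 26
(4) 26|_9 = 2·9 + 8 ↦ 2·10 + 8|_10 = 28 ⇒ 27
(5) 27|_10 = 2·10 + 7 ↦ 2·11 + 7|_11 = 29 ⇒ 28

2·11 + 6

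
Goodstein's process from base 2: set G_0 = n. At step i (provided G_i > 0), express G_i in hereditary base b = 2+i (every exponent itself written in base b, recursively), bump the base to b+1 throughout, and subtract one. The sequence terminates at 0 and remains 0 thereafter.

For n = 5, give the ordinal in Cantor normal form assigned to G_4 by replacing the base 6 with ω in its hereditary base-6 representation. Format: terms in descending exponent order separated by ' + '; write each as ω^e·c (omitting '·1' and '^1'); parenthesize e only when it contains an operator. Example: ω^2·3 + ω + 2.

ω^3·3 + ω^2·3 + ω·3 + 1

(0) 5|_2 = 2^2 + 1 ↦ 3^3 + 1|_3 = 28 ⇒ 27
(1) 27|_3 = 3^3 ↦ 4^4|_4 = 256 ⇒ 255
(2) 255|_4 = 3·4^3 + 3·4^2 + 3·4 + 3 ↦ 3·5^3 + 3·5^2 + 3·5 + 3|_5 = 468 ⇒ 467
(3) 467|_5 = 3·5^3 + 3·5^2 + 3·5 + 2 ↦ 3·6^3 + 3·6^2 + 3·6 + 2|_6 = 776 ⇒ 775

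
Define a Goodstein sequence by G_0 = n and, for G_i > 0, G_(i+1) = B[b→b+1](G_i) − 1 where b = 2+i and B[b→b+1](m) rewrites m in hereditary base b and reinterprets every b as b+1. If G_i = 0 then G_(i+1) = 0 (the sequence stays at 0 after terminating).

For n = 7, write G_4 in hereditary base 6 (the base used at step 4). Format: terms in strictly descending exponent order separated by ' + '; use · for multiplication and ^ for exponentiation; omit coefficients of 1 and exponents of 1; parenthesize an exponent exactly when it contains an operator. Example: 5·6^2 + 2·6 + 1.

G_0 = 7. HB_2(7) = 2^2 + 2 + 1. Bump = 31. G_1 = 30.
G_1 = 30. HB_3(30) = 3^3 + 3. Bump = 260. G_2 = 259.
G_2 = 259. HB_4(259) = 4^4 + 3. Bump = 3128. G_3 = 3127.
G_3 = 3127. HB_5(3127) = 5^5 + 2. Bump = 46658. G_4 = 46657.
G_4 = 46657. HB_6(46657) = 6^6 + 1. Bump = 823544. G_5 = 823543.

6^6 + 1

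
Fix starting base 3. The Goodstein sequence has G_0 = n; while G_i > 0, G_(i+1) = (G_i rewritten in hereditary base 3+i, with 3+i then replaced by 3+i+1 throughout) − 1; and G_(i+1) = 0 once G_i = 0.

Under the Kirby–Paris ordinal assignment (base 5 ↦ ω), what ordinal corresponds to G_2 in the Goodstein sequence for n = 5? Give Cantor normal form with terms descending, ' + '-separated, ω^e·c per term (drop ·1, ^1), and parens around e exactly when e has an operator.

(0) 5|_3 = 3 + 2 ↦ 4 + 2|_4 = 6 ⇒ 5
(1) 5|_4 = 4 + 1 ↦ 5 + 1|_5 = 6 ⇒ 5
(2) 5|_5 = 5 ↦ 6|_6 = 6 ⇒ 5

ω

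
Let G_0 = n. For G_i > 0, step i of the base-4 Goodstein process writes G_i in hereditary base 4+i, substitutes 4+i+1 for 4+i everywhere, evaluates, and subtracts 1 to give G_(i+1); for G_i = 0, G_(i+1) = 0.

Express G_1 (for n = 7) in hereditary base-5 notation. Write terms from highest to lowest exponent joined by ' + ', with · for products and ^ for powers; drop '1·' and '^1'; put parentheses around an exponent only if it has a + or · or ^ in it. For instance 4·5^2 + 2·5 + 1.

G_0 = 7. HB_4(7) = 4 + 3. Bump = 8. G_1 = 7.
G_1 = 7. HB_5(7) = 5 + 2. Bump = 8. G_2 = 7.

5 + 2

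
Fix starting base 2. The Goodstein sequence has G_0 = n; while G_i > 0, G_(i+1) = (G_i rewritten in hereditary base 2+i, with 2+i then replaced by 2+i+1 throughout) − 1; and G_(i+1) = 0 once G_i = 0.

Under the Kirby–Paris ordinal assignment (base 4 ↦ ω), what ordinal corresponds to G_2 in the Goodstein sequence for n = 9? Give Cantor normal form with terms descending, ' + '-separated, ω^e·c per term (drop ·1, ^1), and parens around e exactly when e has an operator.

ω^ω·3 + ω^3·3 + ω^2·3 + ω·3 + 3

[0] 9 ≡ 2^(2 + 1) + 1 (base 2). Lift 3: 82. −1: 81.
[1] 81 ≡ 3^(3 + 1) (base 3). Lift 4: 1024. −1: 1023.
[2] 1023 ≡ 3·4^4 + 3·4^3 + 3·4^2 + 3·4 + 3 (base 4). Lift 5: 9843. −1: 9842.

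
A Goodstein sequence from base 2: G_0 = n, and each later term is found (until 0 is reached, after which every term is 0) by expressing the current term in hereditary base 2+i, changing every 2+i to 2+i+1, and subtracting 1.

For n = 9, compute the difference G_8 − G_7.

G_0 = 9. HB_2(9) = 2^(2 + 1) + 1. Bump = 82. G_1 = 81.
G_1 = 81. HB_3(81) = 3^(3 + 1). Bump = 1024. G_2 = 1023.
G_2 = 1023. HB_4(1023) = 3·4^4 + 3·4^3 + 3·4^2 + 3·4 + 3. Bump = 9843. G_3 = 9842.
G_3 = 9842. HB_5(9842) = 3·5^5 + 3·5^3 + 3·5^2 + 3·5 + 2. Bump = 140744. G_4 = 140743.
G_4 = 140743. HB_6(140743) = 3·6^6 + 3·6^3 + 3·6^2 + 3·6 + 1. Bump = 2471827. G_5 = 2471826.
G_5 = 2471826. HB_7(2471826) = 3·7^7 + 3·7^3 + 3·7^2 + 3·7. Bump = 50333400. G_6 = 50333399.
G_6 = 50333399. HB_8(50333399) = 3·8^8 + 3·8^3 + 3·8^2 + 2·8 + 7. Bump = 1162263922. G_7 = 1162263921.
G_7 = 1162263921. HB_9(1162263921) = 3·9^9 + 3·9^3 + 3·9^2 + 2·9 + 6. Bump = 30000003326. G_8 = 30000003325.

28837739404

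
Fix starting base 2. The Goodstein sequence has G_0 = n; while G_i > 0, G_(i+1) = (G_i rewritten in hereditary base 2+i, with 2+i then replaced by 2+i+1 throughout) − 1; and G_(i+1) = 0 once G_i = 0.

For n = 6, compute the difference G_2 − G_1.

[0] 6 ≡ 2^2 + 2 (base 2). Lift 3: 30. −1: 29.
[1] 29 ≡ 3^3 + 2 (base 3). Lift 4: 258. −1: 257.

228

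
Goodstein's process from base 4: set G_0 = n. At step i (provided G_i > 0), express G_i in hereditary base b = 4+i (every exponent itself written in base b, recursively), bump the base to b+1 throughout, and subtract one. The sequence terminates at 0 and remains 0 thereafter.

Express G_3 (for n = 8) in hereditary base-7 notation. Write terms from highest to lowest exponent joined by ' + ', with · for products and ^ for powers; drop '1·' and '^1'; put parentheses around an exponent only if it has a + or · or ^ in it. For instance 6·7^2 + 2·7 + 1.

[0] 8 ≡ 2·4 (base 4). Lift 5: 10. −1: 9.
[1] 9 ≡ 5 + 4 (base 5). Lift 6: 10. −1: 9.
[2] 9 ≡ 6 + 3 (base 6). Lift 7: 10. −1: 9.
[3] 9 ≡ 7 + 2 (base 7). Lift 8: 10. −1: 9.

7 + 2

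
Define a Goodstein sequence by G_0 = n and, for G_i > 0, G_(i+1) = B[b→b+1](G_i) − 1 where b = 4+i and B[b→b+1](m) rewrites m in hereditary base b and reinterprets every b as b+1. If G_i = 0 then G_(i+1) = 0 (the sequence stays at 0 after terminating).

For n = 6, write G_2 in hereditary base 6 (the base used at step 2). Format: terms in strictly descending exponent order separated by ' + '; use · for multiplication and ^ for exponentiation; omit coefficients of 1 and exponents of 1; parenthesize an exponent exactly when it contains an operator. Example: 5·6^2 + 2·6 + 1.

6

6 —HB4→ 4 + 2 —bump→ 5 + 2 = 7 —(−1)→ 6
6 —HB5→ 5 + 1 —bump→ 6 + 1 = 7 —(−1)→ 6
6 —HB6→ 6 —bump→ 7 = 7 —(−1)→ 6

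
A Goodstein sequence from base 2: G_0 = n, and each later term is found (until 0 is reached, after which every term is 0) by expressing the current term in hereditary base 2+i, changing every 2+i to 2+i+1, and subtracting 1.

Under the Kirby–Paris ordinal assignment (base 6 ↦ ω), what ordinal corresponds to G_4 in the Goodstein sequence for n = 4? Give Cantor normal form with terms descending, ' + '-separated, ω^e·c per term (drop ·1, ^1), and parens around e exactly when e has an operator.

ω^2·2 + ω + 5

(0) 4|_2 = 2^2 ↦ 3^3|_3 = 27 ⇒ 26
(1) 26|_3 = 2·3^2 + 2·3 + 2 ↦ 2·4^2 + 2·4 + 2|_4 = 42 ⇒ 41
(2) 41|_4 = 2·4^2 + 2·4 + 1 ↦ 2·5^2 + 2·5 + 1|_5 = 61 ⇒ 60
(3) 60|_5 = 2·5^2 + 2·5 ↦ 2·6^2 + 2·6|_6 = 84 ⇒ 83
(4) 83|_6 = 2·6^2 + 6 + 5 ↦ 2·7^2 + 7 + 5|_7 = 110 ⇒ 109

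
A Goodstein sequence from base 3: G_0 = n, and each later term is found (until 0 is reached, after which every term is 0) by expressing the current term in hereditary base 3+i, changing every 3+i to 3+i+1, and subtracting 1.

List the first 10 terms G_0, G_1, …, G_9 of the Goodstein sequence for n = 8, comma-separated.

8, 9, 10, 11, 11, 11, 11, 11, 11, 11

base 3: 8 = 2·3 + 2; at 4: 2·4 + 2 = 10; next = 9
base 4: 9 = 2·4 + 1; at 5: 2·5 + 1 = 11; next = 10
base 5: 10 = 2·5; at 6: 2·6 = 12; next = 11
base 6: 11 = 6 + 5; at 7: 7 + 5 = 12; next = 11
base 7: 11 = 7 + 4; at 8: 8 + 4 = 12; next = 11
base 8: 11 = 8 + 3; at 9: 9 + 3 = 12; next = 11
base 9: 11 = 9 + 2; at 10: 10 + 2 = 12; next = 11
base 10: 11 = 10 + 1; at 11: 11 + 1 = 12; next = 11
base 11: 11 = 11; at 12: 12 = 12; next = 11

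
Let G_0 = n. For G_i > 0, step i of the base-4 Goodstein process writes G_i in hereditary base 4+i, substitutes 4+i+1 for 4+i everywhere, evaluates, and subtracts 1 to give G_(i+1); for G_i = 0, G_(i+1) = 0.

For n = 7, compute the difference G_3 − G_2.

0

7 —HB4→ 4 + 3 —bump→ 5 + 3 = 8 —(−1)→ 7
7 —HB5→ 5 + 2 —bump→ 6 + 2 = 8 —(−1)→ 7
7 —HB6→ 6 + 1 —bump→ 7 + 1 = 8 —(−1)→ 7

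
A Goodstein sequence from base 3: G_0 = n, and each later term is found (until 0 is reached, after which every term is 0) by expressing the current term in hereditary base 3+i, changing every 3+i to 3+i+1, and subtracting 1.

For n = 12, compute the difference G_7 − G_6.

6

step 0: 12 = 3^2 + 3; sub 4 for 3: 4^2 + 4; = 20; G_1 = 20−1 = 19
step 1: 19 = 4^2 + 3; sub 5 for 4: 5^2 + 3; = 28; G_2 = 28−1 = 27
step 2: 27 = 5^2 + 2; sub 6 for 5: 6^2 + 2; = 38; G_3 = 38−1 = 37
step 3: 37 = 6^2 + 1; sub 7 for 6: 7^2 + 1; = 50; G_4 = 50−1 = 49
step 4: 49 = 7^2; sub 8 for 7: 8^2; = 64; G_5 = 64−1 = 63
step 5: 63 = 7·8 + 7; sub 9 for 8: 7·9 + 7; = 70; G_6 = 70−1 = 69
step 6: 69 = 7·9 + 6; sub 10 for 9: 7·10 + 6; = 76; G_7 = 76−1 = 75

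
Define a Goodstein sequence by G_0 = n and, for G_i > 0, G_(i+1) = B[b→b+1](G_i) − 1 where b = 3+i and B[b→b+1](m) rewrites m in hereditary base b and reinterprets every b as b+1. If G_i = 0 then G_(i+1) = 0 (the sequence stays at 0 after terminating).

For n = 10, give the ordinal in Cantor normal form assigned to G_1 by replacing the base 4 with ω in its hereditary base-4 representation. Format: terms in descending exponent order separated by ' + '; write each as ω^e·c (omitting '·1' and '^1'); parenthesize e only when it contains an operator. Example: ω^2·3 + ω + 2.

ω^2

step 0: 10 = 3^2 + 1; sub 4 for 3: 4^2 + 1; = 17; G_1 = 17−1 = 16
step 1: 16 = 4^2; sub 5 for 4: 5^2; = 25; G_2 = 25−1 = 24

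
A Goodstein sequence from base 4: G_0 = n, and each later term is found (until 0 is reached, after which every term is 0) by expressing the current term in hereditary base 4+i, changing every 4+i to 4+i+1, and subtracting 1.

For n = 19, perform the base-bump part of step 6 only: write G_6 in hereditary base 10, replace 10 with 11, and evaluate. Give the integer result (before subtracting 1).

base 4: 19 = 4^2 + 3; at 5: 5^2 + 3 = 28; next = 27
base 5: 27 = 5^2 + 2; at 6: 6^2 + 2 = 38; next = 37
base 6: 37 = 6^2 + 1; at 7: 7^2 + 1 = 50; next = 49
base 7: 49 = 7^2; at 8: 8^2 = 64; next = 63
base 8: 63 = 7·8 + 7; at 9: 7·9 + 7 = 70; next = 69
base 9: 69 = 7·9 + 6; at 10: 7·10 + 6 = 76; next = 75

82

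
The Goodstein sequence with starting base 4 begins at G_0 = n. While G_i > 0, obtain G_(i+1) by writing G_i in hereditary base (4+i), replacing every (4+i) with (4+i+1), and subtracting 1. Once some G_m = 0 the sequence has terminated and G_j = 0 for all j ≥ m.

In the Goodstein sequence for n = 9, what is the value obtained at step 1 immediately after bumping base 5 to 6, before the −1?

G_0 = 9. HB_4(9) = 2·4 + 1. Bump = 11. G_1 = 10.
G_1 = 10. HB_5(10) = 2·5. Bump = 12. G_2 = 11.

12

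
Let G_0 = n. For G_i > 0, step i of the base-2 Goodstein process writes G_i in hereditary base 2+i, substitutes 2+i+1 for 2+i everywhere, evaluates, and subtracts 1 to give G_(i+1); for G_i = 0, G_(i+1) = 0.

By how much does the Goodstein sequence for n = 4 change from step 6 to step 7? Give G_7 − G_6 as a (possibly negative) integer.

4 —HB2→ 2^2 —bump→ 3^3 = 27 —(−1)→ 26
26 —HB3→ 2·3^2 + 2·3 + 2 —bump→ 2·4^2 + 2·4 + 2 = 42 —(−1)→ 41
41 —HB4→ 2·4^2 + 2·4 + 1 —bump→ 2·5^2 + 2·5 + 1 = 61 —(−1)→ 60
60 —HB5→ 2·5^2 + 2·5 —bump→ 2·6^2 + 2·6 = 84 —(−1)→ 83
83 —HB6→ 2·6^2 + 6 + 5 —bump→ 2·7^2 + 7 + 5 = 110 —(−1)→ 109
109 —HB7→ 2·7^2 + 7 + 4 —bump→ 2·8^2 + 8 + 4 = 140 —(−1)→ 139
139 —HB8→ 2·8^2 + 8 + 3 —bump→ 2·9^2 + 9 + 3 = 174 —(−1)→ 173

34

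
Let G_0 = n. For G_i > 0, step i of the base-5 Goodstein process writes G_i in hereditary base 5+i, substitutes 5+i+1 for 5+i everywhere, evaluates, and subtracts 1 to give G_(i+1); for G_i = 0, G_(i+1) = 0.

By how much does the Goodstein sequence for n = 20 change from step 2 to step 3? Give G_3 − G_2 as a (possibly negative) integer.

G_0=20  [base 5] 4·5  →[5↦6]→  4·6 = 24  −1 ⇒ G_1=23
G_1=23  [base 6] 3·6 + 5  →[6↦7]→  3·7 + 5 = 26  −1 ⇒ G_2=25
G_2=25  [base 7] 3·7 + 4  →[7↦8]→  3·8 + 4 = 28  −1 ⇒ G_3=27

2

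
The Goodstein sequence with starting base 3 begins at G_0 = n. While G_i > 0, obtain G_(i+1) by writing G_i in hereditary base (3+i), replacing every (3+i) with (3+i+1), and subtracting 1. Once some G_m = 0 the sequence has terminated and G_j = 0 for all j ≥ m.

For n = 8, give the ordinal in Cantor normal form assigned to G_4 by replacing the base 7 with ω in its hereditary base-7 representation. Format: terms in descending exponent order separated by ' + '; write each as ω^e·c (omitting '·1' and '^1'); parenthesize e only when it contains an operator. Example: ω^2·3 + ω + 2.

ω + 4

G_0 = 8. HB_3(8) = 2·3 + 2. Bump = 10. G_1 = 9.
G_1 = 9. HB_4(9) = 2·4 + 1. Bump = 11. G_2 = 10.
G_2 = 10. HB_5(10) = 2·5. Bump = 12. G_3 = 11.
G_3 = 11. HB_6(11) = 6 + 5. Bump = 12. G_4 = 11.
G_4 = 11. HB_7(11) = 7 + 4. Bump = 12. G_5 = 11.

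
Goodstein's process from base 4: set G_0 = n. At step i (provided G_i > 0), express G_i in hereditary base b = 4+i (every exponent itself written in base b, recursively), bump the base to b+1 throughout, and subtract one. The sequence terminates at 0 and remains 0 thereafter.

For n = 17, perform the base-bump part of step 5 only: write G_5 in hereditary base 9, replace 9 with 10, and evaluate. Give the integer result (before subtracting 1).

52

(0) 17|_4 = 4^2 + 1 ↦ 5^2 + 1|_5 = 26 ⇒ 25
(1) 25|_5 = 5^2 ↦ 6^2|_6 = 36 ⇒ 35
(2) 35|_6 = 5·6 + 5 ↦ 5·7 + 5|_7 = 40 ⇒ 39
(3) 39|_7 = 5·7 + 4 ↦ 5·8 + 4|_8 = 44 ⇒ 43
(4) 43|_8 = 5·8 + 3 ↦ 5·9 + 3|_9 = 48 ⇒ 47
(5) 47|_9 = 5·9 + 2 ↦ 5·10 + 2|_10 = 52 ⇒ 51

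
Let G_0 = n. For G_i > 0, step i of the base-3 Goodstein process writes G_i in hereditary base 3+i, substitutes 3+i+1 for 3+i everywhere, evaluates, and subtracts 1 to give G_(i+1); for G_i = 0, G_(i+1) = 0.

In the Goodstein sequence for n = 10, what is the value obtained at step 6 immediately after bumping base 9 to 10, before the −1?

[0] 10 ≡ 3^2 + 1 (base 3). Lift 4: 17. −1: 16.
[1] 16 ≡ 4^2 (base 4). Lift 5: 25. −1: 24.
[2] 24 ≡ 4·5 + 4 (base 5). Lift 6: 28. −1: 27.
[3] 27 ≡ 4·6 + 3 (base 6). Lift 7: 31. −1: 30.
[4] 30 ≡ 4·7 + 2 (base 7). Lift 8: 34. −1: 33.
[5] 33 ≡ 4·8 + 1 (base 8). Lift 9: 37. −1: 36.
[6] 36 ≡ 4·9 (base 9). Lift 10: 40. −1: 39.

40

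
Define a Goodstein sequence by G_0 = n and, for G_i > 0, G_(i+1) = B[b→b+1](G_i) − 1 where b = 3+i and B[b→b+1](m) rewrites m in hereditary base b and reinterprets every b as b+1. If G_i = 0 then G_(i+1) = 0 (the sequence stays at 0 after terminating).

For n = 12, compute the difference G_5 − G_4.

14

base 3: 12 = 3^2 + 3; at 4: 4^2 + 4 = 20; next = 19
base 4: 19 = 4^2 + 3; at 5: 5^2 + 3 = 28; next = 27
base 5: 27 = 5^2 + 2; at 6: 6^2 + 2 = 38; next = 37
base 6: 37 = 6^2 + 1; at 7: 7^2 + 1 = 50; next = 49
base 7: 49 = 7^2; at 8: 8^2 = 64; next = 63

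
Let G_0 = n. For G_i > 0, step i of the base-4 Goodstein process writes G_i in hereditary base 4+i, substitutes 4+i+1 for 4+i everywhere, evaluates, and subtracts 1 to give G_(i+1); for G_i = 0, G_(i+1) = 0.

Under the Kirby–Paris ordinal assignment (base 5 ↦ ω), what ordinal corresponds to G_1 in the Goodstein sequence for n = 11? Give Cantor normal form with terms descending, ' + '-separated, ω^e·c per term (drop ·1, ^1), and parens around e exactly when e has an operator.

[0] 11 ≡ 2·4 + 3 (base 4). Lift 5: 13. −1: 12.
[1] 12 ≡ 2·5 + 2 (base 5). Lift 6: 14. −1: 13.

ω·2 + 2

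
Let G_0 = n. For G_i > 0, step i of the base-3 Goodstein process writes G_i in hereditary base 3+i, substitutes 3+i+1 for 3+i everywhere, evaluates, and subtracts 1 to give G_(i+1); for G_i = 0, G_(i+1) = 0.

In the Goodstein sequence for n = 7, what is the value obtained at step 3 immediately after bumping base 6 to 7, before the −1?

10

[0] 7 ≡ 2·3 + 1 (base 3). Lift 4: 9. −1: 8.
[1] 8 ≡ 2·4 (base 4). Lift 5: 10. −1: 9.
[2] 9 ≡ 5 + 4 (base 5). Lift 6: 10. −1: 9.
[3] 9 ≡ 6 + 3 (base 6). Lift 7: 10. −1: 9.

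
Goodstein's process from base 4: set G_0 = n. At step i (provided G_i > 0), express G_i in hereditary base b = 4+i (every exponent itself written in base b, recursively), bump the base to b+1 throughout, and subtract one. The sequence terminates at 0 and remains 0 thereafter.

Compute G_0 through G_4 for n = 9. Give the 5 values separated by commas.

(0) 9|_4 = 2·4 + 1 ↦ 2·5 + 1|_5 = 11 ⇒ 10
(1) 10|_5 = 2·5 ↦ 2·6|_6 = 12 ⇒ 11
(2) 11|_6 = 6 + 5 ↦ 7 + 5|_7 = 12 ⇒ 11
(3) 11|_7 = 7 + 4 ↦ 8 + 4|_8 = 12 ⇒ 11

9, 10, 11, 11, 11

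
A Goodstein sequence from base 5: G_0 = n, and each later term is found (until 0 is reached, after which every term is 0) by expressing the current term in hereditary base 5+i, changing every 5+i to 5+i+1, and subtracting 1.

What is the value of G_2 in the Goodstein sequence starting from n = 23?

(0) 23|_5 = 4·5 + 3 ↦ 4·6 + 3|_6 = 27 ⇒ 26
(1) 26|_6 = 4·6 + 2 ↦ 4·7 + 2|_7 = 30 ⇒ 29

29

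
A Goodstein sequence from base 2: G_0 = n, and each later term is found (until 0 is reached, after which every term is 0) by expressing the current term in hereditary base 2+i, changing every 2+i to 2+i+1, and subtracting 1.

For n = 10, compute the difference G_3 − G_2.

step 0: 10 = 2^(2 + 1) + 2; sub 3 for 2: 3^(3 + 1) + 3; = 84; G_1 = 84−1 = 83
step 1: 83 = 3^(3 + 1) + 2; sub 4 for 3: 4^(4 + 1) + 2; = 1026; G_2 = 1026−1 = 1025
step 2: 1025 = 4^(4 + 1) + 1; sub 5 for 4: 5^(5 + 1) + 1; = 15626; G_3 = 15626−1 = 15625

14600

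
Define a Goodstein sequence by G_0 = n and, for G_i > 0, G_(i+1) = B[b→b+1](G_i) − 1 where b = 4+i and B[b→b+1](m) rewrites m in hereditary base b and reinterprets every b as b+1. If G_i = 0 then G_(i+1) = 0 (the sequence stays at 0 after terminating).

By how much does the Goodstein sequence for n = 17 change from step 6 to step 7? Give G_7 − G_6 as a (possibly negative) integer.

i=0: 17 = 4^2 + 1 (b=4); 4→5: 5^2 + 1 = 26; 26−1 = 25
i=1: 25 = 5^2 (b=5); 5→6: 6^2 = 36; 36−1 = 35
i=2: 35 = 5·6 + 5 (b=6); 6→7: 5·7 + 5 = 40; 40−1 = 39
i=3: 39 = 5·7 + 4 (b=7); 7→8: 5·8 + 4 = 44; 44−1 = 43
i=4: 43 = 5·8 + 3 (b=8); 8→9: 5·9 + 3 = 48; 48−1 = 47
i=5: 47 = 5·9 + 2 (b=9); 9→10: 5·10 + 2 = 52; 52−1 = 51
i=6: 51 = 5·10 + 1 (b=10); 10→11: 5·11 + 1 = 56; 56−1 = 55

4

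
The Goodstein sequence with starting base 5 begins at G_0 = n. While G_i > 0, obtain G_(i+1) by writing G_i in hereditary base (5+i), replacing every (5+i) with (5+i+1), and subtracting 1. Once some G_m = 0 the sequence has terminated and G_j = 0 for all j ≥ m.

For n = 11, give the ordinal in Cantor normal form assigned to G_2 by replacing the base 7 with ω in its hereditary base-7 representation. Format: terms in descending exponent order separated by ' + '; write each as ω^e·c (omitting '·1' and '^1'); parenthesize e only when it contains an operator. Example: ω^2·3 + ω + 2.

ω + 6

i=0: 11 = 2·5 + 1 (b=5); 5→6: 2·6 + 1 = 13; 13−1 = 12
i=1: 12 = 2·6 (b=6); 6→7: 2·7 = 14; 14−1 = 13
i=2: 13 = 7 + 6 (b=7); 7→8: 8 + 6 = 14; 14−1 = 13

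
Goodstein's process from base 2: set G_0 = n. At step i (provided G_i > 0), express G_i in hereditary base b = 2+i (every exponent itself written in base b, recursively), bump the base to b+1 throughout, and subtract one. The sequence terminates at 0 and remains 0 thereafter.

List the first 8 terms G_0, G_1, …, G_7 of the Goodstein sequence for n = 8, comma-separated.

8, 80, 553, 6310, 93395, 1647195, 33554571, 774841151

(0) 8|_2 = 2^(2 + 1) ↦ 3^(3 + 1)|_3 = 81 ⇒ 80
(1) 80|_3 = 2·3^3 + 2·3^2 + 2·3 + 2 ↦ 2·4^4 + 2·4^2 + 2·4 + 2|_4 = 554 ⇒ 553
(2) 553|_4 = 2·4^4 + 2·4^2 + 2·4 + 1 ↦ 2·5^5 + 2·5^2 + 2·5 + 1|_5 = 6311 ⇒ 6310
(3) 6310|_5 = 2·5^5 + 2·5^2 + 2·5 ↦ 2·6^6 + 2·6^2 + 2·6|_6 = 93396 ⇒ 93395
(4) 93395|_6 = 2·6^6 + 2·6^2 + 6 + 5 ↦ 2·7^7 + 2·7^2 + 7 + 5|_7 = 1647196 ⇒ 1647195
(5) 1647195|_7 = 2·7^7 + 2·7^2 + 7 + 4 ↦ 2·8^8 + 2·8^2 + 8 + 4|_8 = 33554572 ⇒ 33554571
(6) 33554571|_8 = 2·8^8 + 2·8^2 + 8 + 3 ↦ 2·9^9 + 2·9^2 + 9 + 3|_9 = 774841152 ⇒ 774841151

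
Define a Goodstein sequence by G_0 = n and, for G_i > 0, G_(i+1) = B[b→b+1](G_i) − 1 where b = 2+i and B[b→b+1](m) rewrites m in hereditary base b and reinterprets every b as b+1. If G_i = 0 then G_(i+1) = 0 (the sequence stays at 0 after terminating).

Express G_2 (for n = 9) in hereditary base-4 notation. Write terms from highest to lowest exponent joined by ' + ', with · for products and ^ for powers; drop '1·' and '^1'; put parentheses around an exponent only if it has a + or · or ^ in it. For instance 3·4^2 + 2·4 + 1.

9 —HB2→ 2^(2 + 1) + 1 —bump→ 3^(3 + 1) + 1 = 82 —(−1)→ 81
81 —HB3→ 3^(3 + 1) —bump→ 4^(4 + 1) = 1024 —(−1)→ 1023
1023 —HB4→ 3·4^4 + 3·4^3 + 3·4^2 + 3·4 + 3 —bump→ 3·5^5 + 3·5^3 + 3·5^2 + 3·5 + 3 = 9843 —(−1)→ 9842

3·4^4 + 3·4^3 + 3·4^2 + 3·4 + 3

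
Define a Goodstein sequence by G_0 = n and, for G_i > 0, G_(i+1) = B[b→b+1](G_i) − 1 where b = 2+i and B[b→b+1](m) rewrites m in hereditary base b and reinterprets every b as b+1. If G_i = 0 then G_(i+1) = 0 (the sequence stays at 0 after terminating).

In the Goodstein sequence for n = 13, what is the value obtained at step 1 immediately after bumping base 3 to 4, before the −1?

13 —HB2→ 2^(2 + 1) + 2^2 + 1 —bump→ 3^(3 + 1) + 3^3 + 1 = 109 —(−1)→ 108
108 —HB3→ 3^(3 + 1) + 3^3 —bump→ 4^(4 + 1) + 4^4 = 1280 —(−1)→ 1279

1280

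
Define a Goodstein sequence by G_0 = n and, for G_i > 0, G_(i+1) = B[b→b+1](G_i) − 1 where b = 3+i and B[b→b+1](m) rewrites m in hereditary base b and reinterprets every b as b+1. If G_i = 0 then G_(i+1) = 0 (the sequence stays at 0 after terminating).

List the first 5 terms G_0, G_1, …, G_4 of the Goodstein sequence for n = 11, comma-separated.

11, 17, 25, 35, 39

i=0: 11 = 3^2 + 2 (b=3); 3→4: 4^2 + 2 = 18; 18−1 = 17
i=1: 17 = 4^2 + 1 (b=4); 4→5: 5^2 + 1 = 26; 26−1 = 25
i=2: 25 = 5^2 (b=5); 5→6: 6^2 = 36; 36−1 = 35
i=3: 35 = 5·6 + 5 (b=6); 6→7: 5·7 + 5 = 40; 40−1 = 39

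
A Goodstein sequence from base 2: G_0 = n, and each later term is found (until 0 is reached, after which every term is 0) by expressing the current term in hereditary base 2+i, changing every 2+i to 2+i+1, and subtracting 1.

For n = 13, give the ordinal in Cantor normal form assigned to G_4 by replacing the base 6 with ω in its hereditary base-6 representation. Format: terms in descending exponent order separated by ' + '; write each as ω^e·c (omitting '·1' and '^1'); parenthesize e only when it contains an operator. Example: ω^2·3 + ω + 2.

G_0=13  [base 2] 2^(2 + 1) + 2^2 + 1  →[2↦3]→  3^(3 + 1) + 3^3 + 1 = 109  −1 ⇒ G_1=108
G_1=108  [base 3] 3^(3 + 1) + 3^3  →[3↦4]→  4^(4 + 1) + 4^4 = 1280  −1 ⇒ G_2=1279
G_2=1279  [base 4] 4^(4 + 1) + 3·4^3 + 3·4^2 + 3·4 + 3  →[4↦5]→  5^(5 + 1) + 3·5^3 + 3·5^2 + 3·5 + 3 = 16093  −1 ⇒ G_3=16092
G_3=16092  [base 5] 5^(5 + 1) + 3·5^3 + 3·5^2 + 3·5 + 2  →[5↦6]→  6^(6 + 1) + 3·6^3 + 3·6^2 + 3·6 + 2 = 280712  −1 ⇒ G_4=280711

ω^(ω + 1) + ω^3·3 + ω^2·3 + ω·3 + 1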